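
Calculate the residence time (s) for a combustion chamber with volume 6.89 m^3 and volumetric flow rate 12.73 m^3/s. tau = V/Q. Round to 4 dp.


tau = V / Q_flow
tau = 6.89 / 12.73 = 0.5412 s


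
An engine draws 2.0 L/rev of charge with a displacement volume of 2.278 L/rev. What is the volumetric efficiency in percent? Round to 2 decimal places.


eta_v = (V_actual / V_disp) * 100
Ratio = 2.0 / 2.278 = 0.8780
eta_v = 0.8780 * 100 = 87.80%


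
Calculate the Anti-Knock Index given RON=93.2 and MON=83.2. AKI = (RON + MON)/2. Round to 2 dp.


AKI = (RON + MON) / 2
AKI = (93.2 + 83.2) / 2
AKI = 176.4 / 2 = 88.20


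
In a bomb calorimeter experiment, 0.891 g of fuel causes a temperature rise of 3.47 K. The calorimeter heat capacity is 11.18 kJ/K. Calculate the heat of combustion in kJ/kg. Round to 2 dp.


Hc = C_cal * delta_T / m_fuel
Q_released = 11.18 * 3.47 = 38.7946 kJ
m_fuel = 0.891 g = 0.891/1000 kg = 0.000891 kg
Hc = 38.7946 / 0.000891 = 43540.52 kJ/kg


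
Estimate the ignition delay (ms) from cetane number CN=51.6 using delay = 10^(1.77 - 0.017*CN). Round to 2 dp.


delay = 10^(1.77 - 0.017*CN)
Exponent = 1.77 - 0.017*51.6 = 0.8928
delay = 10^0.8928 = 7.81 ms


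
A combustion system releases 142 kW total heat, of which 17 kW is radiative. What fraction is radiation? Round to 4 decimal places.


f_rad = Q_rad / Q_total
f_rad = 17 / 142 = 0.1197


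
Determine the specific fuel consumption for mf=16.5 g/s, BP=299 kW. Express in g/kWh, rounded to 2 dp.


SFC = (mf / BP) * 3600
Rate = 16.5 / 299 = 0.055184 g/(s*kW)
SFC = 0.055184 * 3600 = 198.66 g/kWh


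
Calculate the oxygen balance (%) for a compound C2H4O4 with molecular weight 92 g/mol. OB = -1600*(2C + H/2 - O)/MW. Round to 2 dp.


OB = -1600 * (2C + H/2 - O) / MW
Inner = 2*2 + 4/2 - 4 = 2.00
OB = -1600 * 2.00 / 92 = -34.78%


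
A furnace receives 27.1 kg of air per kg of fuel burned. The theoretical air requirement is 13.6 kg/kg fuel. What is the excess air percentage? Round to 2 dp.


Excess air = actual - stoichiometric = 27.1 - 13.6 = 13.50 kg/kg fuel
Excess air % = (excess / stoich) * 100 = (13.50 / 13.6) * 100 = 99.26%


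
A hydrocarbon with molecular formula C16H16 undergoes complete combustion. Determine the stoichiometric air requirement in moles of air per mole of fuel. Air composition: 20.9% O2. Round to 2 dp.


Balanced combustion: C16H16 + 20 O2 -> 16 CO2 + 8 H2O
O2 needed = C + H/4 = 16 + 16/4 = 20.00 moles
Air moles = O2 / 0.209 = 20.00 / 0.209 = 95.69 moles air


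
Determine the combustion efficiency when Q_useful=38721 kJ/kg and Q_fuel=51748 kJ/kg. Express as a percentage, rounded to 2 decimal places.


Efficiency = (Q_useful / Q_fuel) * 100
Efficiency = (38721 / 51748) * 100
Efficiency = 0.7483 * 100 = 74.83%


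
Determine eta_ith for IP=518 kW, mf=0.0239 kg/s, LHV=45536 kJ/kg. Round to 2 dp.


eta_ith = (IP / (mf * LHV)) * 100
Denominator = 0.0239 * 45536 = 1088.3104 kW
eta_ith = (518 / 1088.3104) * 100 = 47.60%


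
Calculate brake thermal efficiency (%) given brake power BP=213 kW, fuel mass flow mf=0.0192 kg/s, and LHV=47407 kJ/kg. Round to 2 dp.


eta_BTE = (BP / (mf * LHV)) * 100
Denominator = 0.0192 * 47407 = 910.2144 kW
eta_BTE = (213 / 910.2144) * 100 = 23.40%


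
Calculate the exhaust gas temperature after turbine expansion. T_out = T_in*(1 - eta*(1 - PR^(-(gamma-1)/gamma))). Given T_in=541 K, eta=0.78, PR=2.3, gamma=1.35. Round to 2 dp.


T_out = T_in * (1 - eta * (1 - PR^(-(gamma-1)/gamma)))
Exponent = -(1.35-1)/1.35 = -0.25925926
PR^exp = 2.3^(-0.25925926) = 0.80578413
Factor = 1 - 0.78*(1 - 0.80578413) = 0.84851162
T_out = 541 * 0.84851162 = 459.04 K


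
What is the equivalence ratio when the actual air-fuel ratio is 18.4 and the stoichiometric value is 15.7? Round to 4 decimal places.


phi = AFR_stoich / AFR_actual
phi = 15.7 / 18.4 = 0.8533


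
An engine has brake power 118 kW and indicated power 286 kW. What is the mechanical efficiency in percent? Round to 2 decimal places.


eta_mech = (BP / IP) * 100
Ratio = 118 / 286 = 0.4126
eta_mech = 0.4126 * 100 = 41.26%


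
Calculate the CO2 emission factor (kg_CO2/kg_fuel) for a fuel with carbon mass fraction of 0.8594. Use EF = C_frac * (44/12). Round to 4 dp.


EF = C_frac * (M_CO2 / M_C)
EF = 0.8594 * (44/12)
EF = 0.8594 * 3.666667 = 3.1511 kg_CO2/kg_fuel


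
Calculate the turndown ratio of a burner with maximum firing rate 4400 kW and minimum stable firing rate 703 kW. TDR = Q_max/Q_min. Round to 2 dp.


TDR = Q_max / Q_min
TDR = 4400 / 703 = 6.26


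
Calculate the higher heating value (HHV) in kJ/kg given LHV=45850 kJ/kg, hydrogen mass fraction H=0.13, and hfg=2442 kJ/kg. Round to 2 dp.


HHV = LHV + hfg * 9 * H
Water addition = 2442 * 9 * 0.13 = 2857.140 kJ/kg
HHV = 45850 + 2857.140 = 48707.14 kJ/kg


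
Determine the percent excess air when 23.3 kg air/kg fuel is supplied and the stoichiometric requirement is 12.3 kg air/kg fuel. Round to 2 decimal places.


Excess air = actual - stoichiometric = 23.3 - 12.3 = 11.00 kg/kg fuel
Excess air % = (excess / stoich) * 100 = (11.00 / 12.3) * 100 = 89.43%


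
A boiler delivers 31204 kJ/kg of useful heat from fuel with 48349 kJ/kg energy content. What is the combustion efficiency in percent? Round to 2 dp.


Efficiency = (Q_useful / Q_fuel) * 100
Efficiency = (31204 / 48349) * 100
Efficiency = 0.6454 * 100 = 64.54%


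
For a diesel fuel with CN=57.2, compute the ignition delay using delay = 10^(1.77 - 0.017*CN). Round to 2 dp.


delay = 10^(1.77 - 0.017*CN)
Exponent = 1.77 - 0.017*57.2 = 0.7976
delay = 10^0.7976 = 6.27 ms


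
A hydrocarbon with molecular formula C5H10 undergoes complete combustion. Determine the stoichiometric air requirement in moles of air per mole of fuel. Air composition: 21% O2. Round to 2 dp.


Balanced combustion: C5H10 + 7.5 O2 -> 5 CO2 + 5 H2O
O2 needed = C + H/4 = 5 + 10/4 = 7.50 moles
Air moles = O2 / 0.21 = 7.50 / 0.21 = 35.71 moles air


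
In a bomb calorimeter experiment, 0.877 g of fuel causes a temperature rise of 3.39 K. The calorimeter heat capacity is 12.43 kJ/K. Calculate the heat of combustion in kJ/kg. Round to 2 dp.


Hc = C_cal * delta_T / m_fuel
Q_released = 12.43 * 3.39 = 42.1377 kJ
m_fuel = 0.877 g = 0.877/1000 kg = 0.000877 kg
Hc = 42.1377 / 0.000877 = 48047.55 kJ/kg


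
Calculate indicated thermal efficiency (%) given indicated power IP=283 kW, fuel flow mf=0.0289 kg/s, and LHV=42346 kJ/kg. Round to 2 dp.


eta_ith = (IP / (mf * LHV)) * 100
Denominator = 0.0289 * 42346 = 1223.7994 kW
eta_ith = (283 / 1223.7994) * 100 = 23.12%


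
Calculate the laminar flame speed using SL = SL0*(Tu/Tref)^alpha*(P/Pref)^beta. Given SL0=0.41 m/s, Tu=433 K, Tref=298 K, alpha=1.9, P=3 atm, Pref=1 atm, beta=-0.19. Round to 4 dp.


SL = SL0 * (Tu/Tref)^alpha * (P/Pref)^beta
T ratio = 433/298 = 1.45302013
(T ratio)^alpha = 1.45302013^1.9 = 2.033837
(P/Pref)^beta = 3^(-0.19) = 0.811609
SL = 0.41 * 2.033837 * 0.811609 = 0.6768 m/s


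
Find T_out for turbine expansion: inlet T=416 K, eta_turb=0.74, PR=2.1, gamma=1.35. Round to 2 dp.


T_out = T_in * (1 - eta * (1 - PR^(-(gamma-1)/gamma)))
Exponent = -(1.35-1)/1.35 = -0.25925926
PR^exp = 2.1^(-0.25925926) = 0.82501466
Factor = 1 - 0.74*(1 - 0.82501466) = 0.87051085
T_out = 416 * 0.87051085 = 362.13 K


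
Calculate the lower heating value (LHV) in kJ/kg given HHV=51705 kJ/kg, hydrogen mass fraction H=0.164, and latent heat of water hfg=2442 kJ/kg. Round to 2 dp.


LHV = HHV - hfg * 9 * H
Water correction = 2442 * 9 * 0.164 = 3604.392 kJ/kg
LHV = 51705 - 3604.392 = 48100.61 kJ/kg


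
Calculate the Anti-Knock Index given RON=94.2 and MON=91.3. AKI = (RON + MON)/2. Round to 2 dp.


AKI = (RON + MON) / 2
AKI = (94.2 + 91.3) / 2
AKI = 185.5 / 2 = 92.75


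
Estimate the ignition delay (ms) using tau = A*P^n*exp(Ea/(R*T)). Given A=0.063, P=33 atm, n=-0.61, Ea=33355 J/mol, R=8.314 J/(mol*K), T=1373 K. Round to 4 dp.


tau = A * P^n * exp(Ea/(R*T))
P^n = 33^(-0.61) = 0.11849677
Ea/(R*T) = 33355/(8.314*1373) = 2.922001
exp(Ea/(R*T)) = 18.578429
tau = 0.063 * 0.11849677 * 18.578429 = 0.1387 ms


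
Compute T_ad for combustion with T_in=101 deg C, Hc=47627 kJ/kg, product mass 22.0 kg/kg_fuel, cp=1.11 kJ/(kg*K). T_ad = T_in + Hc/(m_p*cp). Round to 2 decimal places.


T_ad = T_in + Hc / (m_p * cp)
Denominator = 22.0 * 1.11 = 24.4200
Temperature rise = 47627 / 24.4200 = 1950.33 K
T_ad = 101 + 1950.33 = 2051.33 deg C


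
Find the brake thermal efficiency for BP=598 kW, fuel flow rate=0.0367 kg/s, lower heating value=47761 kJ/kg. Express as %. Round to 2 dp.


eta_BTE = (BP / (mf * LHV)) * 100
Denominator = 0.0367 * 47761 = 1752.8287 kW
eta_BTE = (598 / 1752.8287) * 100 = 34.12%


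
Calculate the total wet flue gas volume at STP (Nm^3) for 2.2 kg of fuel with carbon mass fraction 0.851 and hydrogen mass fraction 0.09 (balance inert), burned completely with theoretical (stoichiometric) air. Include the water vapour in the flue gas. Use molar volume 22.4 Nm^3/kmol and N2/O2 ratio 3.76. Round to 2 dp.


Per kg fuel: CO2 = (C/12 kmol)*22.4 = (0.851/12)*22.4 = 1.58853 Nm^3
Per kg fuel: H2O = (H/2 kmol)*22.4 = (0.09/2)*22.4 = 1.00800 Nm^3
O2 needed per kg fuel = C/12 + H/4 = 0.851/12 + 0.09/4 = 0.09341667 kmol
Per kg fuel: N2 = O2*3.76*22.4 = 0.09341667*3.76*22.4 = 7.86793 Nm^3
Total per kg = 1.58853 + 1.00800 + 7.86793 = 10.46446 Nm^3
Total = 10.46446 * 2.2 = 23.02 Nm^3


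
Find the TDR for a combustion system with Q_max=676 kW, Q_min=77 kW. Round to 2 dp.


TDR = Q_max / Q_min
TDR = 676 / 77 = 8.78


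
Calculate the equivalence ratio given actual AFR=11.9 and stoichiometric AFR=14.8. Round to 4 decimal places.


phi = AFR_stoich / AFR_actual
phi = 14.8 / 11.9 = 1.2437


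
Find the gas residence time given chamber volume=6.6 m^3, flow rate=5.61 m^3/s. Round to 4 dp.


tau = V / Q_flow
tau = 6.6 / 5.61 = 1.1765 s


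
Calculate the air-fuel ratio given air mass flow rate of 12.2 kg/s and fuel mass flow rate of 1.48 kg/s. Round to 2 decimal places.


AFR = m_air / m_fuel
AFR = 12.2 / 1.48 = 8.24


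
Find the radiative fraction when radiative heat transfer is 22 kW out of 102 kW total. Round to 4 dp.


f_rad = Q_rad / Q_total
f_rad = 22 / 102 = 0.2157


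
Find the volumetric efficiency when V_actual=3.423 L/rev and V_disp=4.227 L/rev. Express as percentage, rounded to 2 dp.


eta_v = (V_actual / V_disp) * 100
Ratio = 3.423 / 4.227 = 0.8098
eta_v = 0.8098 * 100 = 80.98%


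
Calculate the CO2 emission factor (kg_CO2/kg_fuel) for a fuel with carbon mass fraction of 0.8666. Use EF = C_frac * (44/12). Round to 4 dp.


EF = C_frac * (M_CO2 / M_C)
EF = 0.8666 * (44/12)
EF = 0.8666 * 3.666667 = 3.1775 kg_CO2/kg_fuel


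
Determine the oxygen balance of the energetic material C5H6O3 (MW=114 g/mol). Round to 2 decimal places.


OB = -1600 * (2C + H/2 - O) / MW
Inner = 2*5 + 6/2 - 3 = 10.00
OB = -1600 * 10.00 / 114 = -140.35%


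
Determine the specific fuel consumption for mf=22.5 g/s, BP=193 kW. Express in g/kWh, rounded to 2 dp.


SFC = (mf / BP) * 3600
Rate = 22.5 / 193 = 0.116580 g/(s*kW)
SFC = 0.116580 * 3600 = 419.69 g/kWh


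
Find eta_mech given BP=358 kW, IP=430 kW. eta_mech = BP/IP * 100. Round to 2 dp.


eta_mech = (BP / IP) * 100
Ratio = 358 / 430 = 0.8326
eta_mech = 0.8326 * 100 = 83.26%


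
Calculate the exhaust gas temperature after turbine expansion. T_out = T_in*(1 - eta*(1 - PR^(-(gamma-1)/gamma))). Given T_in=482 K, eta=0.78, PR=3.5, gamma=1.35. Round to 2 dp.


T_out = T_in * (1 - eta * (1 - PR^(-(gamma-1)/gamma)))
Exponent = -(1.35-1)/1.35 = -0.25925926
PR^exp = 3.5^(-0.25925926) = 0.72267881
Factor = 1 - 0.78*(1 - 0.72267881) = 0.78368947
T_out = 482 * 0.78368947 = 377.74 K


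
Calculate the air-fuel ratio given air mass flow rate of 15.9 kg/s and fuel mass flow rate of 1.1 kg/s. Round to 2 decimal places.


AFR = m_air / m_fuel
AFR = 15.9 / 1.1 = 14.45


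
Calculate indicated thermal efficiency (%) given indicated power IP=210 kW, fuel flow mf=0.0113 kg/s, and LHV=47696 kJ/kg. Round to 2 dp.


eta_ith = (IP / (mf * LHV)) * 100
Denominator = 0.0113 * 47696 = 538.9648 kW
eta_ith = (210 / 538.9648) * 100 = 38.96%


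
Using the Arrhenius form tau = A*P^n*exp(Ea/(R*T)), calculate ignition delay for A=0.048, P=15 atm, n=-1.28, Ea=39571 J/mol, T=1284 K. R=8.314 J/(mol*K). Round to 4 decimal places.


tau = A * P^n * exp(Ea/(R*T))
P^n = 15^(-1.28) = 0.03123224
Ea/(R*T) = 39571/(8.314*1284) = 3.706824
exp(Ea/(R*T)) = 40.724266
tau = 0.048 * 0.03123224 * 40.724266 = 0.0611 ms


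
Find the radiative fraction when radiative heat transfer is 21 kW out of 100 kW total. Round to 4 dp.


f_rad = Q_rad / Q_total
f_rad = 21 / 100 = 0.2100


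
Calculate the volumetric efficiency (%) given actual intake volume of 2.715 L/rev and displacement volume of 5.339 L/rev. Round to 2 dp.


eta_v = (V_actual / V_disp) * 100
Ratio = 2.715 / 5.339 = 0.5085
eta_v = 0.5085 * 100 = 50.85%


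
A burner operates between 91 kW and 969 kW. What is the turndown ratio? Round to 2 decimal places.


TDR = Q_max / Q_min
TDR = 969 / 91 = 10.65


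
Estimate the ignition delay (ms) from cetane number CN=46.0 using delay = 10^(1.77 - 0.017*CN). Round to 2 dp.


delay = 10^(1.77 - 0.017*CN)
Exponent = 1.77 - 0.017*46.0 = 0.9880
delay = 10^0.9880 = 9.73 ms


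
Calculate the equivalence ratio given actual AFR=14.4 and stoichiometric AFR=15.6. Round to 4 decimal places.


phi = AFR_stoich / AFR_actual
phi = 15.6 / 14.4 = 1.0833


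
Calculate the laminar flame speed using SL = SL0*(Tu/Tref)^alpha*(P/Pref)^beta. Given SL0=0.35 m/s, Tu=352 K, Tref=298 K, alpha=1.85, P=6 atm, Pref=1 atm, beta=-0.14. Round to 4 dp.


SL = SL0 * (Tu/Tref)^alpha * (P/Pref)^beta
T ratio = 352/298 = 1.18120805
(T ratio)^alpha = 1.18120805^1.85 = 1.360830
(P/Pref)^beta = 6^(-0.14) = 0.778142
SL = 0.35 * 1.360830 * 0.778142 = 0.3706 m/s


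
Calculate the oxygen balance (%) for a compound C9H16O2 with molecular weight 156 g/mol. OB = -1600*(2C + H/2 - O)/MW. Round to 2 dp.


OB = -1600 * (2C + H/2 - O) / MW
Inner = 2*9 + 16/2 - 2 = 24.00
OB = -1600 * 24.00 / 156 = -246.15%


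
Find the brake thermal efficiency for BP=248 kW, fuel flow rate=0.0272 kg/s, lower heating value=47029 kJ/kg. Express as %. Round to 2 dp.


eta_BTE = (BP / (mf * LHV)) * 100
Denominator = 0.0272 * 47029 = 1279.1888 kW
eta_BTE = (248 / 1279.1888) * 100 = 19.39%


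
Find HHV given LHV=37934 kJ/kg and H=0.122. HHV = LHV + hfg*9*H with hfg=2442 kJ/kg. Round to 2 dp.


HHV = LHV + hfg * 9 * H
Water addition = 2442 * 9 * 0.122 = 2681.316 kJ/kg
HHV = 37934 + 2681.316 = 40615.32 kJ/kg


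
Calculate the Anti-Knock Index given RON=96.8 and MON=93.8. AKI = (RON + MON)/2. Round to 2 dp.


AKI = (RON + MON) / 2
AKI = (96.8 + 93.8) / 2
AKI = 190.6 / 2 = 95.30


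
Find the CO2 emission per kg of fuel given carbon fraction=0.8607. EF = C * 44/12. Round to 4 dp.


EF = C_frac * (M_CO2 / M_C)
EF = 0.8607 * (44/12)
EF = 0.8607 * 3.666667 = 3.1559 kg_CO2/kg_fuel


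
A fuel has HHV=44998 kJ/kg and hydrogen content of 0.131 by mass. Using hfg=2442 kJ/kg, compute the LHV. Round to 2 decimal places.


LHV = HHV - hfg * 9 * H
Water correction = 2442 * 9 * 0.131 = 2879.118 kJ/kg
LHV = 44998 - 2879.118 = 42118.88 kJ/kg


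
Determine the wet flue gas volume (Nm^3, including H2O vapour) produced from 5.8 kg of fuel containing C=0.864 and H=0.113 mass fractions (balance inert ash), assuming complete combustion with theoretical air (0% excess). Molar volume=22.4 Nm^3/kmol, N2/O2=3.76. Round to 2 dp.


Per kg fuel: CO2 = (C/12 kmol)*22.4 = (0.864/12)*22.4 = 1.61280 Nm^3
Per kg fuel: H2O = (H/2 kmol)*22.4 = (0.113/2)*22.4 = 1.26560 Nm^3
O2 needed per kg fuel = C/12 + H/4 = 0.864/12 + 0.113/4 = 0.10025000 kmol
Per kg fuel: N2 = O2*3.76*22.4 = 0.10025000*3.76*22.4 = 8.44346 Nm^3
Total per kg = 1.61280 + 1.26560 + 8.44346 = 11.32186 Nm^3
Total = 11.32186 * 5.8 = 65.67 Nm^3


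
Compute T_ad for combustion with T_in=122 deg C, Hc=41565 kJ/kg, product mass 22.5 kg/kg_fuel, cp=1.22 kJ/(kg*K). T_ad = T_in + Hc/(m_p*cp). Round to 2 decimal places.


T_ad = T_in + Hc / (m_p * cp)
Denominator = 22.5 * 1.22 = 27.4500
Temperature rise = 41565 / 27.4500 = 1514.21 K
T_ad = 122 + 1514.21 = 1636.21 deg C


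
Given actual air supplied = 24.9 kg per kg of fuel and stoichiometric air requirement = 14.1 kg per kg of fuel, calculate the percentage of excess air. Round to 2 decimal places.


Excess air = actual - stoichiometric = 24.9 - 14.1 = 10.80 kg/kg fuel
Excess air % = (excess / stoich) * 100 = (10.80 / 14.1) * 100 = 76.60%


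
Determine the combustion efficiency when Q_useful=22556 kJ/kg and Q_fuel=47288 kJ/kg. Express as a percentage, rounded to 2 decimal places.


Efficiency = (Q_useful / Q_fuel) * 100
Efficiency = (22556 / 47288) * 100
Efficiency = 0.4770 * 100 = 47.70%


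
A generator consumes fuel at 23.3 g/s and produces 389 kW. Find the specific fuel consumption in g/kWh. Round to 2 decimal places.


SFC = (mf / BP) * 3600
Rate = 23.3 / 389 = 0.059897 g/(s*kW)
SFC = 0.059897 * 3600 = 215.63 g/kWh


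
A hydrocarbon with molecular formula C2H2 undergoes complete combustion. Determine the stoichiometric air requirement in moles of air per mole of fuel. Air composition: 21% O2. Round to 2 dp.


Balanced combustion: C2H2 + 2.5 O2 -> 2 CO2 + 1 H2O
O2 needed = C + H/4 = 2 + 2/4 = 2.50 moles
Air moles = O2 / 0.21 = 2.50 / 0.21 = 11.90 moles air


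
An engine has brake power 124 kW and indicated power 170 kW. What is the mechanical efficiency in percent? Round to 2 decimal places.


eta_mech = (BP / IP) * 100
Ratio = 124 / 170 = 0.7294
eta_mech = 0.7294 * 100 = 72.94%


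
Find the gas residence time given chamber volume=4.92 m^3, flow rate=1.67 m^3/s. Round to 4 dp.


tau = V / Q_flow
tau = 4.92 / 1.67 = 2.9461 s


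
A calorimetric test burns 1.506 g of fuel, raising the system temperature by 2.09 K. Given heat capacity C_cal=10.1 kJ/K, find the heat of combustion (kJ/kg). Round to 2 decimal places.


Hc = C_cal * delta_T / m_fuel
Q_released = 10.1 * 2.09 = 21.1090 kJ
m_fuel = 1.506 g = 1.506/1000 kg = 0.001506 kg
Hc = 21.1090 / 0.001506 = 14016.60 kJ/kg


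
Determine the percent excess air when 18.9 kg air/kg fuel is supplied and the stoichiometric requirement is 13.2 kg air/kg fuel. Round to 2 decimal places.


Excess air = actual - stoichiometric = 18.9 - 13.2 = 5.70 kg/kg fuel
Excess air % = (excess / stoich) * 100 = (5.70 / 13.2) * 100 = 43.18%


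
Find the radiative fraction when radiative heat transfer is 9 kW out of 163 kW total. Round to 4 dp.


f_rad = Q_rad / Q_total
f_rad = 9 / 163 = 0.0552


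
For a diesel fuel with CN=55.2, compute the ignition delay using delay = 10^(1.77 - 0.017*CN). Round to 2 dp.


delay = 10^(1.77 - 0.017*CN)
Exponent = 1.77 - 0.017*55.2 = 0.8316
delay = 10^0.8316 = 6.79 ms


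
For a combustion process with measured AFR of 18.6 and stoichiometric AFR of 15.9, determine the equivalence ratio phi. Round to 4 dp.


phi = AFR_stoich / AFR_actual
phi = 15.9 / 18.6 = 0.8548


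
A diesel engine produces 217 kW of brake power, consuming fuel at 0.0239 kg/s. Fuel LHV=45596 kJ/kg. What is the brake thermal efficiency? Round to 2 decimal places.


eta_BTE = (BP / (mf * LHV)) * 100
Denominator = 0.0239 * 45596 = 1089.7444 kW
eta_BTE = (217 / 1089.7444) * 100 = 19.91%


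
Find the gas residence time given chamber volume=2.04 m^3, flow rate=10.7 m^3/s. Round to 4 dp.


tau = V / Q_flow
tau = 2.04 / 10.7 = 0.1907 s


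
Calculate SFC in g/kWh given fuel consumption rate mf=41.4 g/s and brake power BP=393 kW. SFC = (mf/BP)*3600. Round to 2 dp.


SFC = (mf / BP) * 3600
Rate = 41.4 / 393 = 0.105344 g/(s*kW)
SFC = 0.105344 * 3600 = 379.24 g/kWh


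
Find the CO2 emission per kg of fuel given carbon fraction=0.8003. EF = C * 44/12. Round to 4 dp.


EF = C_frac * (M_CO2 / M_C)
EF = 0.8003 * (44/12)
EF = 0.8003 * 3.666667 = 2.9344 kg_CO2/kg_fuel


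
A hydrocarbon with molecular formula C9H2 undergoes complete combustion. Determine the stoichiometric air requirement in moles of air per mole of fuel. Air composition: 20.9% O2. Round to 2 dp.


Balanced combustion: C9H2 + 9.5 O2 -> 9 CO2 + 1 H2O
O2 needed = C + H/4 = 9 + 2/4 = 9.50 moles
Air moles = O2 / 0.209 = 9.50 / 0.209 = 45.45 moles air


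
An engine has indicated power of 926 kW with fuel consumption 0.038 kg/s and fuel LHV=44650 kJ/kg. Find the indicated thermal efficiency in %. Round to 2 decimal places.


eta_ith = (IP / (mf * LHV)) * 100
Denominator = 0.038 * 44650 = 1696.7000 kW
eta_ith = (926 / 1696.7000) * 100 = 54.58%


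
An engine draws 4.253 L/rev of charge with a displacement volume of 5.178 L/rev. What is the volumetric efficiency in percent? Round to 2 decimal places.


eta_v = (V_actual / V_disp) * 100
Ratio = 4.253 / 5.178 = 0.8214
eta_v = 0.8214 * 100 = 82.14%


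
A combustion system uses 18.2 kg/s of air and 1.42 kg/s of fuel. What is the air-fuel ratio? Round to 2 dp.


AFR = m_air / m_fuel
AFR = 18.2 / 1.42 = 12.82


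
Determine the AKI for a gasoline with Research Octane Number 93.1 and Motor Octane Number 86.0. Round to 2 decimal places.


AKI = (RON + MON) / 2
AKI = (93.1 + 86.0) / 2
AKI = 179.1 / 2 = 89.55


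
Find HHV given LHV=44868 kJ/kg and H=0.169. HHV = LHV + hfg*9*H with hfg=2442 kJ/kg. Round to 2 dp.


HHV = LHV + hfg * 9 * H
Water addition = 2442 * 9 * 0.169 = 3714.282 kJ/kg
HHV = 44868 + 3714.282 = 48582.28 kJ/kg


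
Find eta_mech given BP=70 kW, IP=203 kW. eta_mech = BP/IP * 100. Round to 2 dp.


eta_mech = (BP / IP) * 100
Ratio = 70 / 203 = 0.3448
eta_mech = 0.3448 * 100 = 34.48%


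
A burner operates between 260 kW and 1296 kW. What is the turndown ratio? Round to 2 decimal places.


TDR = Q_max / Q_min
TDR = 1296 / 260 = 4.98


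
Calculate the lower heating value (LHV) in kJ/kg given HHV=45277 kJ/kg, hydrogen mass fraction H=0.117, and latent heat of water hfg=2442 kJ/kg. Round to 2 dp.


LHV = HHV - hfg * 9 * H
Water correction = 2442 * 9 * 0.117 = 2571.426 kJ/kg
LHV = 45277 - 2571.426 = 42705.57 kJ/kg


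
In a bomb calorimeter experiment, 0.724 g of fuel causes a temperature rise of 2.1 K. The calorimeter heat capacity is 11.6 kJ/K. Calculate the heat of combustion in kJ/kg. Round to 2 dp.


Hc = C_cal * delta_T / m_fuel
Q_released = 11.6 * 2.1 = 24.3600 kJ
m_fuel = 0.724 g = 0.724/1000 kg = 0.000724 kg
Hc = 24.3600 / 0.000724 = 33646.41 kJ/kg


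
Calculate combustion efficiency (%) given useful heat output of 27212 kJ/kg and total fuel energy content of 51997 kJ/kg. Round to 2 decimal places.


Efficiency = (Q_useful / Q_fuel) * 100
Efficiency = (27212 / 51997) * 100
Efficiency = 0.5233 * 100 = 52.33%


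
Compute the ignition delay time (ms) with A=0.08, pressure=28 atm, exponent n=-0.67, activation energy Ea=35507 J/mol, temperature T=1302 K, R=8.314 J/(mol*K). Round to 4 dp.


tau = A * P^n * exp(Ea/(R*T))
P^n = 28^(-0.67) = 0.10725168
Ea/(R*T) = 35507/(8.314*1302) = 3.280144
exp(Ea/(R*T)) = 26.579613
tau = 0.08 * 0.10725168 * 26.579613 = 0.2281 ms


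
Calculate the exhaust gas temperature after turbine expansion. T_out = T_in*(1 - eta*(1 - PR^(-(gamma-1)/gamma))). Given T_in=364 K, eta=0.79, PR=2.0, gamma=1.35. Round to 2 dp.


T_out = T_in * (1 - eta * (1 - PR^(-(gamma-1)/gamma)))
Exponent = -(1.35-1)/1.35 = -0.25925926
PR^exp = 2.0^(-0.25925926) = 0.83551680
Factor = 1 - 0.79*(1 - 0.83551680) = 0.87005827
T_out = 364 * 0.87005827 = 316.70 K


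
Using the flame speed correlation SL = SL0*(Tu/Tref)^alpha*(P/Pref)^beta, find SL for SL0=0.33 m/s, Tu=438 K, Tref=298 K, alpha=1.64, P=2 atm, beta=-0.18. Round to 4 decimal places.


SL = SL0 * (Tu/Tref)^alpha * (P/Pref)^beta
T ratio = 438/298 = 1.46979866
(T ratio)^alpha = 1.46979866^1.64 = 1.880628
(P/Pref)^beta = 2^(-0.18) = 0.882703
SL = 0.33 * 1.880628 * 0.882703 = 0.5478 m/s


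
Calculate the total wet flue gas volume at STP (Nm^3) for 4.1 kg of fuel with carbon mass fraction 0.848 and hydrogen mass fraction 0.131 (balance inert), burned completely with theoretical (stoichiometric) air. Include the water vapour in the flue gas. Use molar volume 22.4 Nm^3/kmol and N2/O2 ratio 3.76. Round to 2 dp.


Per kg fuel: CO2 = (C/12 kmol)*22.4 = (0.848/12)*22.4 = 1.58293 Nm^3
Per kg fuel: H2O = (H/2 kmol)*22.4 = (0.131/2)*22.4 = 1.46720 Nm^3
O2 needed per kg fuel = C/12 + H/4 = 0.848/12 + 0.131/4 = 0.10341667 kmol
Per kg fuel: N2 = O2*3.76*22.4 = 0.10341667*3.76*22.4 = 8.71017 Nm^3
Total per kg = 1.58293 + 1.46720 + 8.71017 = 11.76030 Nm^3
Total = 11.76030 * 4.1 = 48.22 Nm^3


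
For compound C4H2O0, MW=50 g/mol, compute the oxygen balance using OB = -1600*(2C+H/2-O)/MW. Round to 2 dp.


OB = -1600 * (2C + H/2 - O) / MW
Inner = 2*4 + 2/2 - 0 = 9.00
OB = -1600 * 9.00 / 50 = -288.00%


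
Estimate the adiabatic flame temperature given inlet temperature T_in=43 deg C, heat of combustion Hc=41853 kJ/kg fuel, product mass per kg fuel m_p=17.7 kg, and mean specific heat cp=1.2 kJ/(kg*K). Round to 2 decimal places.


T_ad = T_in + Hc / (m_p * cp)
Denominator = 17.7 * 1.2 = 21.2400
Temperature rise = 41853 / 21.2400 = 1970.48 K
T_ad = 43 + 1970.48 = 2013.48 deg C


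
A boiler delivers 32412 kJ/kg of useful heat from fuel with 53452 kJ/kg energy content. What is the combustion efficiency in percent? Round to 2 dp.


Efficiency = (Q_useful / Q_fuel) * 100
Efficiency = (32412 / 53452) * 100
Efficiency = 0.6064 * 100 = 60.64%


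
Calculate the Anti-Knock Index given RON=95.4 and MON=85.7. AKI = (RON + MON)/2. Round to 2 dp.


AKI = (RON + MON) / 2
AKI = (95.4 + 85.7) / 2
AKI = 181.1 / 2 = 90.55


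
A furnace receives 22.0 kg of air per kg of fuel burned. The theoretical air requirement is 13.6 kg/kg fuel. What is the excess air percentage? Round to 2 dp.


Excess air = actual - stoichiometric = 22.0 - 13.6 = 8.40 kg/kg fuel
Excess air % = (excess / stoich) * 100 = (8.40 / 13.6) * 100 = 61.76%


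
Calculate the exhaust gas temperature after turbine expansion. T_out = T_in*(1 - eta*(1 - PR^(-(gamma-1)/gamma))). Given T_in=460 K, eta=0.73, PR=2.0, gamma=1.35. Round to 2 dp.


T_out = T_in * (1 - eta * (1 - PR^(-(gamma-1)/gamma)))
Exponent = -(1.35-1)/1.35 = -0.25925926
PR^exp = 2.0^(-0.25925926) = 0.83551680
Factor = 1 - 0.73*(1 - 0.83551680) = 0.87992726
T_out = 460 * 0.87992726 = 404.77 K


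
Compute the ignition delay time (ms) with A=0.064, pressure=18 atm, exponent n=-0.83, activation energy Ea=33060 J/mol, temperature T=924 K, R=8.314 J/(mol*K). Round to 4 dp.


tau = A * P^n * exp(Ea/(R*T))
P^n = 18^(-0.83) = 0.09080794
Ea/(R*T) = 33060/(8.314*924) = 4.303491
exp(Ea/(R*T)) = 73.957499
tau = 0.064 * 0.09080794 * 73.957499 = 0.4298 ms


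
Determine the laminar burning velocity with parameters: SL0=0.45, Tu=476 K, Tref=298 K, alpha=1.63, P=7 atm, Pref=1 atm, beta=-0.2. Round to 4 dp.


SL = SL0 * (Tu/Tref)^alpha * (P/Pref)^beta
T ratio = 476/298 = 1.59731544
(T ratio)^alpha = 1.59731544^1.63 = 2.145492
(P/Pref)^beta = 7^(-0.2) = 0.677611
SL = 0.45 * 2.145492 * 0.677611 = 0.6542 m/s


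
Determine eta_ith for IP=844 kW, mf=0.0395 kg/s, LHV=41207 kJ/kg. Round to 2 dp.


eta_ith = (IP / (mf * LHV)) * 100
Denominator = 0.0395 * 41207 = 1627.6765 kW
eta_ith = (844 / 1627.6765) * 100 = 51.85%


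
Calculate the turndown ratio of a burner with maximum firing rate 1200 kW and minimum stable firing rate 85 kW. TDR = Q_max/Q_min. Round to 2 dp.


TDR = Q_max / Q_min
TDR = 1200 / 85 = 14.12


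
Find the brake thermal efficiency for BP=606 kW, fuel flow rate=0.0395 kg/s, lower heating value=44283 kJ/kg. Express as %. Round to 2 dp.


eta_BTE = (BP / (mf * LHV)) * 100
Denominator = 0.0395 * 44283 = 1749.1785 kW
eta_BTE = (606 / 1749.1785) * 100 = 34.64%


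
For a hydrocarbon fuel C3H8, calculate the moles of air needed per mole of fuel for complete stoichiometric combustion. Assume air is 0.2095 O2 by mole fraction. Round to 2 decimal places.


Balanced combustion: C3H8 + 5 O2 -> 3 CO2 + 4 H2O
O2 needed = C + H/4 = 3 + 8/4 = 5.00 moles
Air moles = O2 / 0.2095 = 5.00 / 0.2095 = 23.87 moles air


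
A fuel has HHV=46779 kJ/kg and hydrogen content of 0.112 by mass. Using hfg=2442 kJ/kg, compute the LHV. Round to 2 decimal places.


LHV = HHV - hfg * 9 * H
Water correction = 2442 * 9 * 0.112 = 2461.536 kJ/kg
LHV = 46779 - 2461.536 = 44317.46 kJ/kg


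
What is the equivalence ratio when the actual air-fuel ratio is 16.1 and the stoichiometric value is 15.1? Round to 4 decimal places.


phi = AFR_stoich / AFR_actual
phi = 15.1 / 16.1 = 0.9379


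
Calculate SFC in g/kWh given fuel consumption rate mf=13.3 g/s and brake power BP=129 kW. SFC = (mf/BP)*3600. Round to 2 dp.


SFC = (mf / BP) * 3600
Rate = 13.3 / 129 = 0.103101 g/(s*kW)
SFC = 0.103101 * 3600 = 371.16 g/kWh


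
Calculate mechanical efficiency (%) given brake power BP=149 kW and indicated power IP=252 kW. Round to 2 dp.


eta_mech = (BP / IP) * 100
Ratio = 149 / 252 = 0.5913
eta_mech = 0.5913 * 100 = 59.13%


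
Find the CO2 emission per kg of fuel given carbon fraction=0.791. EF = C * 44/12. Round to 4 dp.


EF = C_frac * (M_CO2 / M_C)
EF = 0.791 * (44/12)
EF = 0.791 * 3.666667 = 2.9003 kg_CO2/kg_fuel


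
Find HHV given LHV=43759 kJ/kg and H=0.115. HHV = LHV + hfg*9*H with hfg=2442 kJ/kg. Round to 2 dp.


HHV = LHV + hfg * 9 * H
Water addition = 2442 * 9 * 0.115 = 2527.470 kJ/kg
HHV = 43759 + 2527.470 = 46286.47 kJ/kg


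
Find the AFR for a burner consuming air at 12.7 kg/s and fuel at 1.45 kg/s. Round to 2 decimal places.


AFR = m_air / m_fuel
AFR = 12.7 / 1.45 = 8.76


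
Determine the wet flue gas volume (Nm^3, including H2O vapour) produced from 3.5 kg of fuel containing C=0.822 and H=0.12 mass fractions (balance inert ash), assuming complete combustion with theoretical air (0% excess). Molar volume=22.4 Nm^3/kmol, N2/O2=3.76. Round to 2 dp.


Per kg fuel: CO2 = (C/12 kmol)*22.4 = (0.822/12)*22.4 = 1.53440 Nm^3
Per kg fuel: H2O = (H/2 kmol)*22.4 = (0.12/2)*22.4 = 1.34400 Nm^3
O2 needed per kg fuel = C/12 + H/4 = 0.822/12 + 0.12/4 = 0.09850000 kmol
Per kg fuel: N2 = O2*3.76*22.4 = 0.09850000*3.76*22.4 = 8.29606 Nm^3
Total per kg = 1.53440 + 1.34400 + 8.29606 = 11.17446 Nm^3
Total = 11.17446 * 3.5 = 39.11 Nm^3


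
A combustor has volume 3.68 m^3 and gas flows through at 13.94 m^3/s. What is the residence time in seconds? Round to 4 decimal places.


tau = V / Q_flow
tau = 3.68 / 13.94 = 0.2640 s


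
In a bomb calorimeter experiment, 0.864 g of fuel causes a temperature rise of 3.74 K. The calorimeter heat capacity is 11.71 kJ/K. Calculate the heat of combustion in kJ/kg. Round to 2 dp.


Hc = C_cal * delta_T / m_fuel
Q_released = 11.71 * 3.74 = 43.7954 kJ
m_fuel = 0.864 g = 0.864/1000 kg = 0.000864 kg
Hc = 43.7954 / 0.000864 = 50689.12 kJ/kg


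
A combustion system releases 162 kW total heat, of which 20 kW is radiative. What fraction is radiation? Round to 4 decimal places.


f_rad = Q_rad / Q_total
f_rad = 20 / 162 = 0.1235


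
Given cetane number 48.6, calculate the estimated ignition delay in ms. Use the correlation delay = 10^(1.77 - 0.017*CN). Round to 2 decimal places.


delay = 10^(1.77 - 0.017*CN)
Exponent = 1.77 - 0.017*48.6 = 0.9438
delay = 10^0.9438 = 8.79 ms


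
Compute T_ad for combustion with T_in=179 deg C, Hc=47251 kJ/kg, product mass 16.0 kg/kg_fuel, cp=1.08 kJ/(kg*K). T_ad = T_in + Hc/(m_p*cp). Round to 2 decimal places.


T_ad = T_in + Hc / (m_p * cp)
Denominator = 16.0 * 1.08 = 17.2800
Temperature rise = 47251 / 17.2800 = 2734.43 K
T_ad = 179 + 2734.43 = 2913.43 deg C


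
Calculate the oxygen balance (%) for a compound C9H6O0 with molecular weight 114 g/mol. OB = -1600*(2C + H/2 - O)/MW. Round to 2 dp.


OB = -1600 * (2C + H/2 - O) / MW
Inner = 2*9 + 6/2 - 0 = 21.00
OB = -1600 * 21.00 / 114 = -294.74%


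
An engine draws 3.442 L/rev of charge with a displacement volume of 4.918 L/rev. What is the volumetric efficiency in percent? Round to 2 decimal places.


eta_v = (V_actual / V_disp) * 100
Ratio = 3.442 / 4.918 = 0.6999
eta_v = 0.6999 * 100 = 69.99%


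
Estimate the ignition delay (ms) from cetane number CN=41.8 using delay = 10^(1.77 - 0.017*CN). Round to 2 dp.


delay = 10^(1.77 - 0.017*CN)
Exponent = 1.77 - 0.017*41.8 = 1.0594
delay = 10^1.0594 = 11.47 ms


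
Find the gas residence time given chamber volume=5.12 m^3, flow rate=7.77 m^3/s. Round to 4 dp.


tau = V / Q_flow
tau = 5.12 / 7.77 = 0.6589 s


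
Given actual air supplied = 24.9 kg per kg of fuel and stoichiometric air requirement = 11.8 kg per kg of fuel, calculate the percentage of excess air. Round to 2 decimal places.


Excess air = actual - stoichiometric = 24.9 - 11.8 = 13.10 kg/kg fuel
Excess air % = (excess / stoich) * 100 = (13.10 / 11.8) * 100 = 111.02%


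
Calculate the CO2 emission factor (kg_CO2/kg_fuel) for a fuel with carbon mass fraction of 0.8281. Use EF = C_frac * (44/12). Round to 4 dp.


EF = C_frac * (M_CO2 / M_C)
EF = 0.8281 * (44/12)
EF = 0.8281 * 3.666667 = 3.0364 kg_CO2/kg_fuel


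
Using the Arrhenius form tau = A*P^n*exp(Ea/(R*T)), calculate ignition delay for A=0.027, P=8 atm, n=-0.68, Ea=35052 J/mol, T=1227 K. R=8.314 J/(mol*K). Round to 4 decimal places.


tau = A * P^n * exp(Ea/(R*T))
P^n = 8^(-0.68) = 0.24316374
Ea/(R*T) = 35052/(8.314*1227) = 3.436040
exp(Ea/(R*T)) = 31.063704
tau = 0.027 * 0.24316374 * 31.063704 = 0.2039 ms


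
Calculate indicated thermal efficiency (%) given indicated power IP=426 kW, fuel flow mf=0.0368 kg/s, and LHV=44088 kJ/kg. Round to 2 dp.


eta_ith = (IP / (mf * LHV)) * 100
Denominator = 0.0368 * 44088 = 1622.4384 kW
eta_ith = (426 / 1622.4384) * 100 = 26.26%


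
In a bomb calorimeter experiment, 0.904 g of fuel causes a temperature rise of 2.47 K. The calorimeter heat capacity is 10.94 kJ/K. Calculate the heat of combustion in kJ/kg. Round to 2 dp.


Hc = C_cal * delta_T / m_fuel
Q_released = 10.94 * 2.47 = 27.0218 kJ
m_fuel = 0.904 g = 0.904/1000 kg = 0.000904 kg
Hc = 27.0218 / 0.000904 = 29891.37 kJ/kg


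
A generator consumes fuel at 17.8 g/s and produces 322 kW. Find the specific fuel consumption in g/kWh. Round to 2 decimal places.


SFC = (mf / BP) * 3600
Rate = 17.8 / 322 = 0.055280 g/(s*kW)
SFC = 0.055280 * 3600 = 199.01 g/kWh


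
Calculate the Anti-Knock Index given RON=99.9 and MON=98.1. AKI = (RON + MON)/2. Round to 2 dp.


AKI = (RON + MON) / 2
AKI = (99.9 + 98.1) / 2
AKI = 198.0 / 2 = 99.00


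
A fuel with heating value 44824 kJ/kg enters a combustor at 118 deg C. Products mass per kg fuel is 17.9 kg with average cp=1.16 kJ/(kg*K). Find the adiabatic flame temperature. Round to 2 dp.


T_ad = T_in + Hc / (m_p * cp)
Denominator = 17.9 * 1.16 = 20.7640
Temperature rise = 44824 / 20.7640 = 2158.74 K
T_ad = 118 + 2158.74 = 2276.74 deg C


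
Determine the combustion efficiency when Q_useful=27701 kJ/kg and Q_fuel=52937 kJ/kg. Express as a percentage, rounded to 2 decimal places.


Efficiency = (Q_useful / Q_fuel) * 100
Efficiency = (27701 / 52937) * 100
Efficiency = 0.5233 * 100 = 52.33%


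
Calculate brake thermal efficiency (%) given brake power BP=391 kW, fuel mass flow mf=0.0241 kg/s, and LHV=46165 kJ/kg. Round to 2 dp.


eta_BTE = (BP / (mf * LHV)) * 100
Denominator = 0.0241 * 46165 = 1112.5765 kW
eta_BTE = (391 / 1112.5765) * 100 = 35.14%


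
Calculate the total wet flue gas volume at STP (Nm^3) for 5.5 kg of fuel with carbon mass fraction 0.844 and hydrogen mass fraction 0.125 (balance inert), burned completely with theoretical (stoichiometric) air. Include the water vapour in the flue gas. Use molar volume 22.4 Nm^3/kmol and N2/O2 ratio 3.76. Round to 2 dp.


Per kg fuel: CO2 = (C/12 kmol)*22.4 = (0.844/12)*22.4 = 1.57547 Nm^3
Per kg fuel: H2O = (H/2 kmol)*22.4 = (0.125/2)*22.4 = 1.40000 Nm^3
O2 needed per kg fuel = C/12 + H/4 = 0.844/12 + 0.125/4 = 0.10158333 kmol
Per kg fuel: N2 = O2*3.76*22.4 = 0.10158333*3.76*22.4 = 8.55575 Nm^3
Total per kg = 1.57547 + 1.40000 + 8.55575 = 11.53122 Nm^3
Total = 11.53122 * 5.5 = 63.42 Nm^3


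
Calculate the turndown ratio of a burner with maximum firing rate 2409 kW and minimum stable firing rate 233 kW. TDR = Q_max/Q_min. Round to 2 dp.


TDR = Q_max / Q_min
TDR = 2409 / 233 = 10.34


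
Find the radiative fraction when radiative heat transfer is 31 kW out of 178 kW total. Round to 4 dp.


f_rad = Q_rad / Q_total
f_rad = 31 / 178 = 0.1742


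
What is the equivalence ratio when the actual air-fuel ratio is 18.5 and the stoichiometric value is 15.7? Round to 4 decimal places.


phi = AFR_stoich / AFR_actual
phi = 15.7 / 18.5 = 0.8486


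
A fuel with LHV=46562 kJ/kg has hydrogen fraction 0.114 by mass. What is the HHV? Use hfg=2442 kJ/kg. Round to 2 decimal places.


HHV = LHV + hfg * 9 * H
Water addition = 2442 * 9 * 0.114 = 2505.492 kJ/kg
HHV = 46562 + 2505.492 = 49067.49 kJ/kg


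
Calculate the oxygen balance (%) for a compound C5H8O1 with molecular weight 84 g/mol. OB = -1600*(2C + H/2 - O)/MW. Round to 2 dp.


OB = -1600 * (2C + H/2 - O) / MW
Inner = 2*5 + 8/2 - 1 = 13.00
OB = -1600 * 13.00 / 84 = -247.62%


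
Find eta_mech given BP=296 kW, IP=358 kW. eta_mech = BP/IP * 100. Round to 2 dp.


eta_mech = (BP / IP) * 100
Ratio = 296 / 358 = 0.8268
eta_mech = 0.8268 * 100 = 82.68%


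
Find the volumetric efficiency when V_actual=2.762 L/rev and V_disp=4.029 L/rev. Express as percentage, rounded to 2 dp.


eta_v = (V_actual / V_disp) * 100
Ratio = 2.762 / 4.029 = 0.6855
eta_v = 0.6855 * 100 = 68.55%


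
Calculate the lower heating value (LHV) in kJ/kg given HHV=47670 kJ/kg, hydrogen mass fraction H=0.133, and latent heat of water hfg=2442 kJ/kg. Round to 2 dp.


LHV = HHV - hfg * 9 * H
Water correction = 2442 * 9 * 0.133 = 2923.074 kJ/kg
LHV = 47670 - 2923.074 = 44746.93 kJ/kg


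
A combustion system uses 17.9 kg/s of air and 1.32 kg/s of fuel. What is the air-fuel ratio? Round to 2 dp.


AFR = m_air / m_fuel
AFR = 17.9 / 1.32 = 13.56


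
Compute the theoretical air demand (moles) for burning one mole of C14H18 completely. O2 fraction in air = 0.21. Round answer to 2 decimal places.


Balanced combustion: C14H18 + 18.5 O2 -> 14 CO2 + 9 H2O
O2 needed = C + H/4 = 14 + 18/4 = 18.50 moles
Air moles = O2 / 0.21 = 18.50 / 0.21 = 88.10 moles air


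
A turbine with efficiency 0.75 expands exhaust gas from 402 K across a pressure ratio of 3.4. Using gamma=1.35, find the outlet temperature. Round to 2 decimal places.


T_out = T_in * (1 - eta * (1 - PR^(-(gamma-1)/gamma)))
Exponent = -(1.35-1)/1.35 = -0.25925926
PR^exp = 3.4^(-0.25925926) = 0.72813041
Factor = 1 - 0.75*(1 - 0.72813041) = 0.79609781
T_out = 402 * 0.79609781 = 320.03 K


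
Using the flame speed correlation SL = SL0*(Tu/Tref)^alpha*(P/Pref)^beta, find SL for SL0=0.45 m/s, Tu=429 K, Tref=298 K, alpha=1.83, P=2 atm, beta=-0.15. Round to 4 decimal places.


SL = SL0 * (Tu/Tref)^alpha * (P/Pref)^beta
T ratio = 429/298 = 1.43959732
(T ratio)^alpha = 1.43959732^1.83 = 1.947965
(P/Pref)^beta = 2^(-0.15) = 0.901250
SL = 0.45 * 1.947965 * 0.901250 = 0.7900 m/s


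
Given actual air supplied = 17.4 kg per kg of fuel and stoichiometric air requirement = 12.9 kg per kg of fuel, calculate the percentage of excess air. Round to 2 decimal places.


Excess air = actual - stoichiometric = 17.4 - 12.9 = 4.50 kg/kg fuel
Excess air % = (excess / stoich) * 100 = (4.50 / 12.9) * 100 = 34.88%


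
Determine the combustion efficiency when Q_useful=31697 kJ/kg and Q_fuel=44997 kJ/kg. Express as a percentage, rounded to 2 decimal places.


Efficiency = (Q_useful / Q_fuel) * 100
Efficiency = (31697 / 44997) * 100
Efficiency = 0.7044 * 100 = 70.44%
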